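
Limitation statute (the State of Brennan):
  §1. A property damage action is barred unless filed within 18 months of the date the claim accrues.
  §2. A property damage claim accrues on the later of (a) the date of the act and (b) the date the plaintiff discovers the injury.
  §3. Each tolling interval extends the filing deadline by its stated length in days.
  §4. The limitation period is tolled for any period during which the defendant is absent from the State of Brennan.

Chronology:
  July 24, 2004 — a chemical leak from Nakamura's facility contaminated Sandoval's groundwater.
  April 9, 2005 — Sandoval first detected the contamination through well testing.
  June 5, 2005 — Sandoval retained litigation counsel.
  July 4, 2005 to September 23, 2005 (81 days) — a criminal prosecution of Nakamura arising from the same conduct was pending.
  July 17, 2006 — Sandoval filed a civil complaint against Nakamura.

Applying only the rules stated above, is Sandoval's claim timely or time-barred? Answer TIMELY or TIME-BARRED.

TIMELY

The claim accrued on April 9, 2005 — the later of the July 24, 2004 act and the April 9, 2005 discovery.
Adding the 18 months base period to April 9, 2005 gives a deadline of October 9, 2006, before any tolling.
Although a criminal prosecution ran from July 4, 2005 to September 23, 2005, the stated rules do not make that a tolling event, so it is disregarded.
Nothing else in the chronology tolls or restarts the period.
Filing on July 17, 2006 beat the October 9, 2006 deadline — the action is timely.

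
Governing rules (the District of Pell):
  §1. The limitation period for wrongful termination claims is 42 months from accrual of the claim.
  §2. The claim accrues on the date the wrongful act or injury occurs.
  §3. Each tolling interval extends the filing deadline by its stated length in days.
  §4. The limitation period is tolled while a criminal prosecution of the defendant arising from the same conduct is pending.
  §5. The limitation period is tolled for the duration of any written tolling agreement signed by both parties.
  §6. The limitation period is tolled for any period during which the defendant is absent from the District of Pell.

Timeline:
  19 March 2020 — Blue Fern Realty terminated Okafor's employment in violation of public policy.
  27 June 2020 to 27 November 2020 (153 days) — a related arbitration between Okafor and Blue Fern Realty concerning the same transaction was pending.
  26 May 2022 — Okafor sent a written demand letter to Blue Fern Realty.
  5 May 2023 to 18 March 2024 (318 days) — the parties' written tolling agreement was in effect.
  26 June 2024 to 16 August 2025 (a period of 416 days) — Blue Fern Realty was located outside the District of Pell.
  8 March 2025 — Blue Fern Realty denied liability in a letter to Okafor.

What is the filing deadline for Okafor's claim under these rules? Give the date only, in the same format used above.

22 September 2025

The limitation period began to run on 19 March 2020.
42 months from 19 March 2020 is 19 September 2023.
Because the written tolling agreement ran from 5 May 2023 to 18 March 2024, the deadline is extended by 318 days to 2 August 2024.
The defendant's absence from the jurisdiction from 26 June 2024 to 16 August 2025 tolled the period for 416 days, extending the deadline to 22 September 2025.
No stated provision tolls the period for a pending arbitration, so the interval from 27 June 2020 to 27 November 2020 has no effect on the deadline.
The other events in the timeline have no effect on the limitation period under the stated rules.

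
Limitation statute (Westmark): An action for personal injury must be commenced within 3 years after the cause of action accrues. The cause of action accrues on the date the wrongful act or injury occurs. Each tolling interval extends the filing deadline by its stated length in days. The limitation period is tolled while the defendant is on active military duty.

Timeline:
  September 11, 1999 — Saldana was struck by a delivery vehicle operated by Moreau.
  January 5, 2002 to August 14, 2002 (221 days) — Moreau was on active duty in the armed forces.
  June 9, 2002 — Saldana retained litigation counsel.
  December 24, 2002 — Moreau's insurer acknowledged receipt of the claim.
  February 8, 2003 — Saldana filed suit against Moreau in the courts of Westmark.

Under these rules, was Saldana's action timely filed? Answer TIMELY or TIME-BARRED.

The claim accrued on September 11, 1999, when the wrongful act occurred.
Adding the 3 years base period to September 11, 1999 gives a deadline of September 11, 2002, before any tolling.
The period was tolled for 221 days by the defendant's active military service (January 5, 2002 to August 14, 2002), pushing the deadline to April 20, 2003.
The other events in the timeline have no effect on the limitation period under the stated rules.
Filing on February 8, 2003 beat the April 20, 2003 deadline — the action is timely.

TIMELY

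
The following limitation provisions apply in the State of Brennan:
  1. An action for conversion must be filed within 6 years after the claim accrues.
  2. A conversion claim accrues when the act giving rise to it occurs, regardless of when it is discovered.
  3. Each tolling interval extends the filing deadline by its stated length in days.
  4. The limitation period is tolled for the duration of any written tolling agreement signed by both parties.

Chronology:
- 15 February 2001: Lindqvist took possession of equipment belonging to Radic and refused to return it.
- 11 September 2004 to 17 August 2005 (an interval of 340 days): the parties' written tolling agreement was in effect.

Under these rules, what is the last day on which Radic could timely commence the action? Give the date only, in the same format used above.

The claim accrued on 15 February 2001, the date of the act.
Adding the 6 years base period to 15 February 2001 gives a deadline of 15 February 2007, before any tolling.
The period was tolled for 340 days by the written tolling agreement (11 September 2004 to 17 August 2005), pushing the deadline to 21 January 2008.

21 January 2008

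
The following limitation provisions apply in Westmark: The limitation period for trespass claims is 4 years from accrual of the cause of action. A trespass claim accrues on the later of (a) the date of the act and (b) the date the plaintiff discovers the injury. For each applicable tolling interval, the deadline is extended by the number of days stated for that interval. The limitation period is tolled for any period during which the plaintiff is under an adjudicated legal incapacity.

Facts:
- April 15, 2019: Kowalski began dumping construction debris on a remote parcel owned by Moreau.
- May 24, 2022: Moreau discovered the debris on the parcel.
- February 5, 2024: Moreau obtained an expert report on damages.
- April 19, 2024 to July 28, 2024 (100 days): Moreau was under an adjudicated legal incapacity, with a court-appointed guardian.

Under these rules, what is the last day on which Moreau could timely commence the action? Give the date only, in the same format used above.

Because discovery on May 24, 2022 post-dates the April 15, 2019 act, accrual under the later-of rule falls on May 24, 2022.
The untolled deadline — 4 years after May 24, 2022 — is May 24, 2026.
The plaintiff's legal incapacity from April 19, 2024 to July 28, 2024 tolled the period for 100 days, extending the deadline to September 1, 2026.
None of the other events listed affects the running of the period under the stated rules.

September 1, 2026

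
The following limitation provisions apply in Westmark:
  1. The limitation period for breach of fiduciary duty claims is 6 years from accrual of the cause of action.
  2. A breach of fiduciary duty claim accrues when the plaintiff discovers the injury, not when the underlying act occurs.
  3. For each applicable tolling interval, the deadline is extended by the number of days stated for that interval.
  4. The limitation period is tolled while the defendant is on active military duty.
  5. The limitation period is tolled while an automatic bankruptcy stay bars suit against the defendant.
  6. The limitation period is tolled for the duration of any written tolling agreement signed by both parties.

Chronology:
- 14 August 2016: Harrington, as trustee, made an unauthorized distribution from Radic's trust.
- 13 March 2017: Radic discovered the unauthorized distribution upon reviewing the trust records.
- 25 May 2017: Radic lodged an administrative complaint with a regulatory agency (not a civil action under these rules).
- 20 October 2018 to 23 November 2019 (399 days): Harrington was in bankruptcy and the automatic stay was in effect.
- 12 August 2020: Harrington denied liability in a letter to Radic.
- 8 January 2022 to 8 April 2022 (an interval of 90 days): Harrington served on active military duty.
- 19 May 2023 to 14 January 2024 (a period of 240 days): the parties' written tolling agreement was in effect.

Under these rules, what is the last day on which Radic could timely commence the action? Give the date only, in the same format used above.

11 March 2025

Under the discovery rule, the claim accrued on 13 March 2017, when Radic discovered the injury — not on the 14 August 2016 date of the underlying act.
6 years from 13 March 2017 is 13 March 2023.
Because the automatic bankruptcy stay ran from 20 October 2018 to 23 November 2019, the deadline is extended by 399 days to 15 April 2024.
The defendant's active military service from 8 January 2022 to 8 April 2022 tolled the period for 90 days, extending the deadline to 14 July 2024.
The period was tolled for 240 days by the written tolling agreement (19 May 2023 to 14 January 2024), pushing the deadline to 11 March 2025.
Nothing else in the chronology tolls or restarts the period.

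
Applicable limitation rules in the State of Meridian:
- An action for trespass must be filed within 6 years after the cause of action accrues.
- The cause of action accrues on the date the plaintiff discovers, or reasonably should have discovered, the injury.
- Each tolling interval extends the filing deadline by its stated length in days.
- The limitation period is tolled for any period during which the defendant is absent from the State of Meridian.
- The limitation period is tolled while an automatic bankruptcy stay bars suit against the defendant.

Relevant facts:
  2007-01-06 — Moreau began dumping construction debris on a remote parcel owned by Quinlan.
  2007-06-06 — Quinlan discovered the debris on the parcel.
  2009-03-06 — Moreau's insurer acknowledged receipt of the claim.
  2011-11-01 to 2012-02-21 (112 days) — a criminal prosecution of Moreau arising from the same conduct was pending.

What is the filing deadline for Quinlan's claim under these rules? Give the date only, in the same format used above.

The claim did not accrue until Quinlan discovered the injury on 2007-06-06; the 2007-01-06 act date does not start the clock under the stated rule.
6 years from 2007-06-06 is 2013-06-06.
The pending criminal prosecution from 2011-11-01 to 2012-02-21 does not toll the period, because no stated rule makes a criminal prosecution a tolling event.
None of the other events listed affects the running of the period under the stated rules.

2013-06-06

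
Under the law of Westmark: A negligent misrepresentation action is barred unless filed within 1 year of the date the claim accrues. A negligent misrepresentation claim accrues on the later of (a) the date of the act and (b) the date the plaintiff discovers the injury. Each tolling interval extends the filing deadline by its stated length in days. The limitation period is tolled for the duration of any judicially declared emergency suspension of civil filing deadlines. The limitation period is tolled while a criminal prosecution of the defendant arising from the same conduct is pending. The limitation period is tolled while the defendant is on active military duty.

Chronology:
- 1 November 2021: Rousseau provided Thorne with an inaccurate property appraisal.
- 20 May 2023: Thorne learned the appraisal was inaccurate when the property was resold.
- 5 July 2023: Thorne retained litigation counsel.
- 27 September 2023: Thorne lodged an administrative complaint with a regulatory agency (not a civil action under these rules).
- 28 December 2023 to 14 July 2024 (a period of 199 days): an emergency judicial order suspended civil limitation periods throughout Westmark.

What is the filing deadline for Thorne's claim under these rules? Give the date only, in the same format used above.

The claim accrued on 20 May 2023 — the later of the 1 November 2021 act and the 20 May 2023 discovery.
Adding the 1 year base period to 20 May 2023 gives a deadline of 20 May 2024, before any tolling.
The emergency suspension of filing deadlines from 28 December 2023 to 14 July 2024 tolled the period for 199 days, extending the deadline to 5 December 2024.
None of the other events listed affects the running of the period under the stated rules.

5 December 2024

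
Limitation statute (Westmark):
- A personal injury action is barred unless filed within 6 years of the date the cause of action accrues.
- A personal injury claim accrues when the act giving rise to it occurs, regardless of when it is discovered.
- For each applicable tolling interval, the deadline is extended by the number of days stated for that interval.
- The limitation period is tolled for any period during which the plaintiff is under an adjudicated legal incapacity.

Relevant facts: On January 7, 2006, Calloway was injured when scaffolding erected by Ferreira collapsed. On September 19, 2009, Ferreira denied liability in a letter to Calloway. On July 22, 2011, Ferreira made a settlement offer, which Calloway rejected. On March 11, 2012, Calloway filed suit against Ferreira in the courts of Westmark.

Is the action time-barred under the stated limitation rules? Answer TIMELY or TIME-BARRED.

The cause of action accrued on January 7, 2006, the date of the act.
6 years from January 7, 2006 is January 7, 2012.
The other events in the timeline have no effect on the limitation period under the stated rules.
The March 11, 2012 filing falls after the January 7, 2012 deadline; the claim is time-barred.

TIME-BARRED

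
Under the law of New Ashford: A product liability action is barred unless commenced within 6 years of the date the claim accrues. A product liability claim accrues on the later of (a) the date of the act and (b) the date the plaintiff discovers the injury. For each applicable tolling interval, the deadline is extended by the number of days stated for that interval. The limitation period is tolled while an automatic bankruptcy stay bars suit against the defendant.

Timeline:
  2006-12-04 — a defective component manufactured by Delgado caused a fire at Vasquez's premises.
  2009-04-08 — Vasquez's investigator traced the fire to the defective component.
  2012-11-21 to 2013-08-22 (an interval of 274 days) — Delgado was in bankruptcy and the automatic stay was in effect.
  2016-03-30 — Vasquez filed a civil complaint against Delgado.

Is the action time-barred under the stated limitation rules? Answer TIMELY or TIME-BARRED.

The claim accrued on 2009-04-08 — the later of the 2006-12-04 act and the 2009-04-08 discovery.
Adding the 6 years base period to 2009-04-08 gives a deadline of 2015-04-08, before any tolling.
The automatic bankruptcy stay from 2012-11-21 to 2013-08-22 tolled the period for 274 days, extending the deadline to 2016-01-07.
Filing on 2016-03-30 missed the 2016-01-07 deadline — the action is time-barred.

TIME-BARRED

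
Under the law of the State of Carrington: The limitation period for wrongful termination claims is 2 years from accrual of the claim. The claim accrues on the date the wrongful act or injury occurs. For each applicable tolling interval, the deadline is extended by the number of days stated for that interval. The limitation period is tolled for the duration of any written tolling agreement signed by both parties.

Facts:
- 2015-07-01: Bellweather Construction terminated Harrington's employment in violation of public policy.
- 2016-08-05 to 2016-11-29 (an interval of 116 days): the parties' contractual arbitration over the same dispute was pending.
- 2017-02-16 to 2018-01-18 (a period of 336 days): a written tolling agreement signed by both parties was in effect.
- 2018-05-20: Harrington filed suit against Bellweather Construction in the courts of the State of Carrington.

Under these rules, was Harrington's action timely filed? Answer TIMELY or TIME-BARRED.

The limitation period began to run on 2015-07-01.
Adding the 2 years base period to 2015-07-01 gives a deadline of 2017-07-01, before any tolling.
Because the written tolling agreement ran from 2017-02-16 to 2018-01-18, the deadline is extended by 336 days to 2018-06-02.
The pending related arbitration from 2016-08-05 to 2016-11-29 does not toll the period, because no stated rule makes a pending arbitration a tolling event.
Harrington filed on 2018-05-20, before the 2018-06-02 deadline, so the action is timely.

TIMELY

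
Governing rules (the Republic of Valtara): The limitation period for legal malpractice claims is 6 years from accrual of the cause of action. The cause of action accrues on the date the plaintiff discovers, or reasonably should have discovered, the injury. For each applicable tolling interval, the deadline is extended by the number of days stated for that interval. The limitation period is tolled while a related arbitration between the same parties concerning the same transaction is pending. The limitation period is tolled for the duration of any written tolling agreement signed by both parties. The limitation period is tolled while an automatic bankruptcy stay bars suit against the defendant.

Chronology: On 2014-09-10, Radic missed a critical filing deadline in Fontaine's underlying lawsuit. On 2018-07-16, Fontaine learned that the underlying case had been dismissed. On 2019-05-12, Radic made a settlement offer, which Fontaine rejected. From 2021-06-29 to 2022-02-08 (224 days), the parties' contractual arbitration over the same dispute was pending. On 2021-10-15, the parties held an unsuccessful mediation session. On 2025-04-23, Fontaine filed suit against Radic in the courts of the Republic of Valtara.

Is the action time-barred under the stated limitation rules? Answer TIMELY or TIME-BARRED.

Accrual is tied to discovery, so the period began on 2018-07-16 rather than on 2014-09-10 when the act occurred.
The untolled deadline — 6 years after 2018-07-16 — is 2024-07-16.
The pending related arbitration from 2021-06-29 to 2022-02-08 tolled the period for 224 days, extending the deadline to 2025-02-25.
None of the other events listed affects the running of the period under the stated rules.
Filing on 2025-04-23 missed the 2025-02-25 deadline — the action is time-barred.

TIME-BARRED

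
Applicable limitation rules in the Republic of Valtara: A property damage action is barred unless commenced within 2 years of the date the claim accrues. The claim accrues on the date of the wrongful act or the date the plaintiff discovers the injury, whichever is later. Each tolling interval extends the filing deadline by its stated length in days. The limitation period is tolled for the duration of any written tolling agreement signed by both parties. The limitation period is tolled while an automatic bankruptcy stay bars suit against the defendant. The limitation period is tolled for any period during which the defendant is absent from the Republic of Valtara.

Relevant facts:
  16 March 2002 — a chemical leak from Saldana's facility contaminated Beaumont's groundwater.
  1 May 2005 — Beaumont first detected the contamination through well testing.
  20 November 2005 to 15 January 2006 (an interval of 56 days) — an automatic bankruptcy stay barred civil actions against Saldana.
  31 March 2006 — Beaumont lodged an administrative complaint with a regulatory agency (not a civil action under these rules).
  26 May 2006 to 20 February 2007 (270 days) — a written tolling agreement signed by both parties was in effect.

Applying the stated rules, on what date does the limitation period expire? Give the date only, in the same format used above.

22 March 2008

The claim accrued on 1 May 2005 — the later of the 16 March 2002 act and the 1 May 2005 discovery.
The untolled deadline — 2 years after 1 May 2005 — is 1 May 2007.
The automatic bankruptcy stay from 20 November 2005 to 15 January 2006 tolled the period for 56 days, extending the deadline to 26 June 2007.
The written tolling agreement from 26 May 2006 to 20 February 2007 tolled the period for 270 days, extending the deadline to 22 March 2008.
The other events in the timeline have no effect on the limitation period under the stated rules.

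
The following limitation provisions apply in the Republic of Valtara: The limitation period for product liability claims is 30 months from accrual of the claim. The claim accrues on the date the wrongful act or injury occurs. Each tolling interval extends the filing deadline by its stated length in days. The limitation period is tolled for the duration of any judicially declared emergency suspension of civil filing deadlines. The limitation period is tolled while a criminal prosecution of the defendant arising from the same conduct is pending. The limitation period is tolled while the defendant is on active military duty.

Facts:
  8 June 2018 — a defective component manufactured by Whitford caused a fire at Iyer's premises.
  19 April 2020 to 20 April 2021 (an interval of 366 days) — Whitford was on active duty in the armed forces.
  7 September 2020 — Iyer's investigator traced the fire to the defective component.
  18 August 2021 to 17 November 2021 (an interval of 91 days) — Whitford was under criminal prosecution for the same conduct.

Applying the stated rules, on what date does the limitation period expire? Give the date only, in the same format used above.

Accrual is governed by the date of the act, so the period began to run on 8 June 2018; the later discovery on 7 September 2020 is irrelevant under the stated rule.
The untolled deadline — 30 months after 8 June 2018 — is 8 December 2020.
Because the defendant's active military service ran from 19 April 2020 to 20 April 2021, the deadline is extended by 366 days to 9 December 2021.
Because the pending criminal prosecution ran from 18 August 2021 to 17 November 2021, the deadline is extended by 91 days to 10 March 2022.

10 March 2022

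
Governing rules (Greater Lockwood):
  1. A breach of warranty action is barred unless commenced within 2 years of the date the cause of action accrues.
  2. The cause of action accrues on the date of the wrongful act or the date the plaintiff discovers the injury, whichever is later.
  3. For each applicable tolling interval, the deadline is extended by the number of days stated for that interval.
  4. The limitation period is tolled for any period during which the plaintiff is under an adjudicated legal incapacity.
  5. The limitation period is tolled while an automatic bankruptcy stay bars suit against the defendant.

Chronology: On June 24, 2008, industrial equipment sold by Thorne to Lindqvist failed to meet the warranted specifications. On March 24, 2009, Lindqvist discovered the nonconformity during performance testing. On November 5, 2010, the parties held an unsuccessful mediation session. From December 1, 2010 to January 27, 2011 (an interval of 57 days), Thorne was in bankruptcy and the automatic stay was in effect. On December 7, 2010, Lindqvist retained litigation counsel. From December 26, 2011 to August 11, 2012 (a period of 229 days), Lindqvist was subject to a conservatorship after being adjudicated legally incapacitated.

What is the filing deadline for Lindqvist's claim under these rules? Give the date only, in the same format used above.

The claim accrued on March 24, 2009 — the later of the June 24, 2008 act and the March 24, 2009 discovery.
2 years from March 24, 2009 is March 24, 2011.
The period was tolled for 57 days by the automatic bankruptcy stay (December 1, 2010 to January 27, 2011), pushing the deadline to May 20, 2011.
By the time the plaintiff's legal incapacity began on December 26, 2011, the limitation period had already expired on May 20, 2011; that interval cannot revive it.
The other events in the timeline have no effect on the limitation period under the stated rules.

May 20, 2011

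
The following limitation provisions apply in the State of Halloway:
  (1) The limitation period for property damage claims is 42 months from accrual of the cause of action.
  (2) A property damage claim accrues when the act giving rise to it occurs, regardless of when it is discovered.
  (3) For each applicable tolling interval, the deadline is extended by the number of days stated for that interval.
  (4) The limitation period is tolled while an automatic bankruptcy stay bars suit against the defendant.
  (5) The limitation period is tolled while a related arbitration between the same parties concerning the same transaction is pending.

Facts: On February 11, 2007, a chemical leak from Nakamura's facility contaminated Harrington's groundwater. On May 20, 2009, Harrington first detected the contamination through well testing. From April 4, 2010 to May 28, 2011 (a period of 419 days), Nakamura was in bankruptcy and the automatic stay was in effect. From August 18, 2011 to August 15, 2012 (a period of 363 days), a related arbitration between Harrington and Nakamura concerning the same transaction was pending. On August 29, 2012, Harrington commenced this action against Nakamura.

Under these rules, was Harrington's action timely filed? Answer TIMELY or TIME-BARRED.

The claim accrued on February 11, 2007, when the wrongful act occurred; under the stated occurrence rule the May 20, 2009 discovery does not delay accrual.
42 months from February 11, 2007 is August 11, 2010.
The period was tolled for 419 days by the automatic bankruptcy stay (April 4, 2010 to May 28, 2011), pushing the deadline to October 4, 2011.
The period was tolled for 363 days by the pending related arbitration (August 18, 2011 to August 15, 2012), pushing the deadline to October 1, 2012.
Harrington filed on August 29, 2012, before the October 1, 2012 deadline, so the action is timely.

TIMELY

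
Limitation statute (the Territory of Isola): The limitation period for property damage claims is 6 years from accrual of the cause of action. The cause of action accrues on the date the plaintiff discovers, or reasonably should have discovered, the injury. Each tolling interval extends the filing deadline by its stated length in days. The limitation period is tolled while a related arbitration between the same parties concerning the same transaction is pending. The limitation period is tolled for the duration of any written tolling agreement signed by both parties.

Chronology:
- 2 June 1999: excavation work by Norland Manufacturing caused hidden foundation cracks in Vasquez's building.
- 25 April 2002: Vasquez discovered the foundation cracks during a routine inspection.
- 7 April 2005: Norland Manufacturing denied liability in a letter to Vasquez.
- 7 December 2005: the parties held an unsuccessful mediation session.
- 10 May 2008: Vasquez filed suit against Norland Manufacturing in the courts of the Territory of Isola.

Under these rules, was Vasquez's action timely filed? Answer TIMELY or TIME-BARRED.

Accrual is tied to discovery, so the period began on 25 April 2002 rather than on 2 June 1999 when the act occurred.
Adding the 6 years base period to 25 April 2002 gives a deadline of 25 April 2008, before any tolling.
Nothing else in the chronology tolls or restarts the period.
The 10 May 2008 filing falls after the 25 April 2008 deadline; the claim is time-barred.

TIME-BARRED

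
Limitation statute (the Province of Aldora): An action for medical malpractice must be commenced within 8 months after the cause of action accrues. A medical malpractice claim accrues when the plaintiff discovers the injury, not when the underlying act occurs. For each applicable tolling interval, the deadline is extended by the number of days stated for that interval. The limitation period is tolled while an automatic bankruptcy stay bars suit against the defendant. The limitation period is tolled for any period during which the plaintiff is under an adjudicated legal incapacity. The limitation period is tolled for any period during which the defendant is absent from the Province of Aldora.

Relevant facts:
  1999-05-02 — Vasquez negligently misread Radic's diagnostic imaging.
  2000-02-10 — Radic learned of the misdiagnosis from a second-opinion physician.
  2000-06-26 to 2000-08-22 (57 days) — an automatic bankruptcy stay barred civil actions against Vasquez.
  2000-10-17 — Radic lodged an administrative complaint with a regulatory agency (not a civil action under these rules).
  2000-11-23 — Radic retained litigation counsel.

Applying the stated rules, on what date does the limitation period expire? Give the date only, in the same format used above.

2000-12-06

Accrual is tied to discovery, so the period began on 2000-02-10 rather than on 1999-05-02 when the act occurred.
8 months from 2000-02-10 is 2000-10-10.
The period was tolled for 57 days by the automatic bankruptcy stay (2000-06-26 to 2000-08-22), pushing the deadline to 2000-12-06.
None of the other events listed affects the running of the period under the stated rules.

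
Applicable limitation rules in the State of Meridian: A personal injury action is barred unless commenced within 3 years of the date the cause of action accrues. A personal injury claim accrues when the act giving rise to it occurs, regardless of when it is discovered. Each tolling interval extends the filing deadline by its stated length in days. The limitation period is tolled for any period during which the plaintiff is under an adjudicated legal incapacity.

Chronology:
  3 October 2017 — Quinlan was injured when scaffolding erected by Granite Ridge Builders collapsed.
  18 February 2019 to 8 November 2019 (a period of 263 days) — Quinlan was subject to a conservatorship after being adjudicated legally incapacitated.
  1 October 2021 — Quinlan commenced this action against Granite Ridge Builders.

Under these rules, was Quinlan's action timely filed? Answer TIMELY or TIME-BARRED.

TIME-BARRED

The limitation period began to run on 3 October 2017.
3 years from 3 October 2017 is 3 October 2020.
Because the plaintiff's legal incapacity ran from 18 February 2019 to 8 November 2019, the deadline is extended by 263 days to 23 June 2021.
Filing on 1 October 2021 missed the 23 June 2021 deadline — the action is time-barred.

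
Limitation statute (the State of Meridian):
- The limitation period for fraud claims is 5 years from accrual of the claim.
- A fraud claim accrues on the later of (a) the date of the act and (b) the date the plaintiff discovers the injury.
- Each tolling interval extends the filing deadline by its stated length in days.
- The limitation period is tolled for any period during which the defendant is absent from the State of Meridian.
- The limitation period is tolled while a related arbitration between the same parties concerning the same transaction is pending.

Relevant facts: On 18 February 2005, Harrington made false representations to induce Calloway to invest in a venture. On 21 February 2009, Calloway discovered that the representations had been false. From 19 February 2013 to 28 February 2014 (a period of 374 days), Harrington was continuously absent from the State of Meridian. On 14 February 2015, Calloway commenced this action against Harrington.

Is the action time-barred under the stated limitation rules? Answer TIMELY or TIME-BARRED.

TIMELY

Taking the later of the act (18 February 2005) and discovery (21 February 2009), the claim accrued on 21 February 2009.
5 years from 21 February 2009 is 21 February 2014.
The defendant's absence from the jurisdiction from 19 February 2013 to 28 February 2014 tolled the period for 374 days, extending the deadline to 2 March 2015.
Filing on 14 February 2015 beat the 2 March 2015 deadline — the action is timely.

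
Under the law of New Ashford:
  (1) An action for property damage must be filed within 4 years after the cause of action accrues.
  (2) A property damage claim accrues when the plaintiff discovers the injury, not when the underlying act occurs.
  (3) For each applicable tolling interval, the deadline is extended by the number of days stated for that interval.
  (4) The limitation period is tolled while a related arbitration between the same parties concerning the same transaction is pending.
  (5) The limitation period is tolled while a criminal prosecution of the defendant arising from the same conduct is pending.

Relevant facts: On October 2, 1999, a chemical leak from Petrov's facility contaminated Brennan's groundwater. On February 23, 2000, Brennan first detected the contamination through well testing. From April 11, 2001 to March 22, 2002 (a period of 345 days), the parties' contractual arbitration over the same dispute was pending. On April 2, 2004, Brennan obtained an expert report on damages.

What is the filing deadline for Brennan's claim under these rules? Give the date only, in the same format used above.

February 2, 2005

Accrual is tied to discovery, so the period began on February 23, 2000 rather than on October 2, 1999 when the act occurred.
Adding the 4 years base period to February 23, 2000 gives a deadline of February 23, 2004, before any tolling.
Because the pending related arbitration ran from April 11, 2001 to March 22, 2002, the deadline is extended by 345 days to February 2, 2005.
The other events in the timeline have no effect on the limitation period under the stated rules.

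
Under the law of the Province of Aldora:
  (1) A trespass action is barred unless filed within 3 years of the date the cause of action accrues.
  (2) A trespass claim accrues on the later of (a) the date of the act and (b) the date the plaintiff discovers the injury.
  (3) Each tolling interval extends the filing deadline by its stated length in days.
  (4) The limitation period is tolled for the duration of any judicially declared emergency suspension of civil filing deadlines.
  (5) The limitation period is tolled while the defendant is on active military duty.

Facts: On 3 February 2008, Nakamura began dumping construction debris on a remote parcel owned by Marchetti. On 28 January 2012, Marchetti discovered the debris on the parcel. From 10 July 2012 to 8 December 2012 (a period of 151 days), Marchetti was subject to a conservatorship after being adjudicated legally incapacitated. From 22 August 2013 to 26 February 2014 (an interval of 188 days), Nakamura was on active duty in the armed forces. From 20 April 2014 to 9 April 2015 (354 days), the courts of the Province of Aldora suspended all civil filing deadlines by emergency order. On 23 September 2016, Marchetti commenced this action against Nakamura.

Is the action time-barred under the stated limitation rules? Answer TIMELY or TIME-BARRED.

TIME-BARRED

Because discovery on 28 January 2012 post-dates the 3 February 2008 act, accrual under the later-of rule falls on 28 January 2012.
The untolled deadline — 3 years after 28 January 2012 — is 28 January 2015.
Because the defendant's active military service ran from 22 August 2013 to 26 February 2014, the deadline is extended by 188 days to 4 August 2015.
Because the emergency suspension of filing deadlines ran from 20 April 2014 to 9 April 2015, the deadline is extended by 354 days to 23 July 2016.
Although the plaintiff's incapacity ran from 10 July 2012 to 8 December 2012, the stated rules do not make that a tolling event, so it is disregarded.
Marchetti filed on 23 September 2016, after the 23 July 2016 deadline, so the action is time-barred.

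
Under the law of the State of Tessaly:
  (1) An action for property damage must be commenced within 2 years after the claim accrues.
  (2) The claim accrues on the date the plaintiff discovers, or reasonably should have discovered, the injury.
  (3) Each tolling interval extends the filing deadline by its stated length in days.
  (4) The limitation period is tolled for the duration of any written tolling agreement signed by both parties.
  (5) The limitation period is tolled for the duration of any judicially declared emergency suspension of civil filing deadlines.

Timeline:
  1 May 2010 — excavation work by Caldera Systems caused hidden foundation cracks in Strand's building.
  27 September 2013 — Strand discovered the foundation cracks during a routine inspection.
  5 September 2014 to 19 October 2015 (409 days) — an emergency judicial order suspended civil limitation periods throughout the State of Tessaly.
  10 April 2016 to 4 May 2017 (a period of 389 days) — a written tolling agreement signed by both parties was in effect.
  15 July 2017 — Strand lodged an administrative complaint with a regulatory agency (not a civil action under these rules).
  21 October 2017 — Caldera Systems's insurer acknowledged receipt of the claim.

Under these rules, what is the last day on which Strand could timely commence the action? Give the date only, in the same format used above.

The claim did not accrue until Strand discovered the injury on 27 September 2013; the 1 May 2010 act date does not start the clock under the stated rule.
2 years from 27 September 2013 is 27 September 2015.
The period was tolled for 409 days by the emergency suspension of filing deadlines (5 September 2014 to 19 October 2015), pushing the deadline to 9 November 2016.
The period was tolled for 389 days by the written tolling agreement (10 April 2016 to 4 May 2017), pushing the deadline to 3 December 2017.
None of the other events listed affects the running of the period under the stated rules.

3 December 2017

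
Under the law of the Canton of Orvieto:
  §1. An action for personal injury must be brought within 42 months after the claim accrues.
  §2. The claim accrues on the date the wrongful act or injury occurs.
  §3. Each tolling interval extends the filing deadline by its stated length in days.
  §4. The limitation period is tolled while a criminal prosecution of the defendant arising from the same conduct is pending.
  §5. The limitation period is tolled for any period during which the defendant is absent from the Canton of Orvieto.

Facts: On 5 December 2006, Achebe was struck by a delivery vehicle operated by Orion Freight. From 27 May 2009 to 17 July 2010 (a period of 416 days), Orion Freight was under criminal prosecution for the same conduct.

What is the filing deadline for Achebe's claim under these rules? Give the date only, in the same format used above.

The claim accrued on 5 December 2006, when the wrongful act occurred.
Adding the 42 months base period to 5 December 2006 gives a deadline of 5 June 2010, before any tolling.
The pending criminal prosecution from 27 May 2009 to 17 July 2010 tolled the period for 416 days, extending the deadline to 26 July 2011.

26 July 2011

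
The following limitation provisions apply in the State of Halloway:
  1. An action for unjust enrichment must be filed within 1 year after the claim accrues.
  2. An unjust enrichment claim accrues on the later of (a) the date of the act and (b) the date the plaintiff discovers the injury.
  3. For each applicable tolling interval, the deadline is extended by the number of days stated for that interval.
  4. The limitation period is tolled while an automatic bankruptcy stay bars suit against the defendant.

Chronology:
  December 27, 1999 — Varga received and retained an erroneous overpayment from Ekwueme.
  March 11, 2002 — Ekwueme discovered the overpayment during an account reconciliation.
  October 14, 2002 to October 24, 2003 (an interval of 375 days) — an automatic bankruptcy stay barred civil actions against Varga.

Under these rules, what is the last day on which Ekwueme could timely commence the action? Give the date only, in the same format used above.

The claim accrued on March 11, 2002 — the later of the December 27, 1999 act and the March 11, 2002 discovery.
Adding the 1 year base period to March 11, 2002 gives a deadline of March 11, 2003, before any tolling.
The automatic bankruptcy stay from October 14, 2002 to October 24, 2003 tolled the period for 375 days, extending the deadline to March 20, 2004.

March 20, 2004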